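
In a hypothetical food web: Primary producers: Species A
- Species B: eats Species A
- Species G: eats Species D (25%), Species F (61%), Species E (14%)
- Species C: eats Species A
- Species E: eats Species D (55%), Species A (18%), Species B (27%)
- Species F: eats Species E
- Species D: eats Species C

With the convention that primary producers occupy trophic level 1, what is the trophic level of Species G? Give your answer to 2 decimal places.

Species B: 1 + 1 = 2
Species C: 1 + 1 = 2
Species D: 1 + 2 = 3
Species E: 1 + (0.55×3 + 0.18×1 + 0.27×2) = 3.37
Species F: 1 + 3.37 = 4.37
Species G: 1 + (0.25×3 + 0.61×4.37 + 0.14×3.37) = 4.8875

4.89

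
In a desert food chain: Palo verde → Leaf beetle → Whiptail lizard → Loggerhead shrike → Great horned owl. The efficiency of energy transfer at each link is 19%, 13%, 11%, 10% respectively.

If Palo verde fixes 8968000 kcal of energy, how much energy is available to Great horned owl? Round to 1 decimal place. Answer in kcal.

Leaf beetle: 8968000 × 0.19 = 1703920 kcal
Whiptail lizard: 1703920 × 0.13 = 221509.6 kcal
Loggerhead shrike: 221509.6 × 0.11 = 24366.056 kcal
Great horned owl: 24366.056 × 0.1 = 2436.6056 kcal

2436.6 kcal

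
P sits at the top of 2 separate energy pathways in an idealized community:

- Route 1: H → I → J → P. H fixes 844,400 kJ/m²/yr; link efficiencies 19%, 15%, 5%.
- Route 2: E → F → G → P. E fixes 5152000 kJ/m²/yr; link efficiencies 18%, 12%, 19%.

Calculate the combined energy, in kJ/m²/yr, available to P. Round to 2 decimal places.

Route 1: 844400 × 0.19 × 0.15 × 0.05 = 1203.27 kJ/m²/yr
Route 2: 5152000 × 0.18 × 0.12 × 0.19 = 21143.808 kJ/m²/yr
Total at P: 1203.27 + 21143.808 = 22347.078 kJ/m²/yr

22347.08 kJ/m²/yr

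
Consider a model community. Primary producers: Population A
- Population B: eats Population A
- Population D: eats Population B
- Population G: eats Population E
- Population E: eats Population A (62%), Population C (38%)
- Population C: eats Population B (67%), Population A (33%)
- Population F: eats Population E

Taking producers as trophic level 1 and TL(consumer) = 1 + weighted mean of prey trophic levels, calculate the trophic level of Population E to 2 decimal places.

Population B: 1 + 1 = 2
Population C: 1 + (0.67×2 + 0.33×1) = 2.67
Population D: 1 + 2 = 3
Population E: 1 + (0.62×1 + 0.38×2.67) = 2.6346
Population F: 1 + 2.6346 = 3.6346
Population G: 1 + 2.6346 = 3.6346

2.63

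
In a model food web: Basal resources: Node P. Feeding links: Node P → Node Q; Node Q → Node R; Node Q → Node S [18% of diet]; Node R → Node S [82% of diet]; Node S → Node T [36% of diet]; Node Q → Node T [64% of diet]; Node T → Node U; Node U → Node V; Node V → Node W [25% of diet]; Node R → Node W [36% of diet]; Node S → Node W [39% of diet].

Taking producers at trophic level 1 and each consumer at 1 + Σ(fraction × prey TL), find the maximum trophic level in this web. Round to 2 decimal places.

Node Q: 1 + 1 = 2
Node R: 1 + 2 = 3
Node S: 1 + (0.18×2 + 0.82×3) = 3.82
Node T: 1 + (0.36×3.82 + 0.64×2) = 3.6552
Node U: 1 + 3.6552 = 4.6552
Node V: 1 + 4.6552 = 5.6552
Node W: 1 + (0.25×5.6552 + 0.36×3 + 0.39×3.82) = 4.9836

5.66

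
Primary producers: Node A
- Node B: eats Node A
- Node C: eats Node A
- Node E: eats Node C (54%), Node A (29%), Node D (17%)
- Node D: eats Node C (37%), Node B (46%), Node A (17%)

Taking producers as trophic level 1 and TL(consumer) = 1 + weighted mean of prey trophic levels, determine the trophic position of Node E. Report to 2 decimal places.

2.85

Node B: 1 + 1 = 2
Node C: 1 + 1 = 2
Node D: 1 + (0.37×2 + 0.46×2 + 0.17×1) = 2.83
Node E: 1 + (0.54×2 + 0.29×1 + 0.17×2.83) = 2.8511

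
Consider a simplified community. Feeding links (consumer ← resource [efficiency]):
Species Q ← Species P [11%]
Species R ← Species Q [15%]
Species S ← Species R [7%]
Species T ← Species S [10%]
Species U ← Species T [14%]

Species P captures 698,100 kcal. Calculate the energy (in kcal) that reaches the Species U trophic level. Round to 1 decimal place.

Species Q: 698100 × 0.11 = 76791 kcal
Species R: 76791 × 0.15 = 11518.65 kcal
Species S: 11518.65 × 0.07 = 806.3055 kcal
Species T: 806.3055 × 0.1 = 80.63055 kcal
Species U: 80.63055 × 0.14 = 11.288277 kcal

11.3 kcal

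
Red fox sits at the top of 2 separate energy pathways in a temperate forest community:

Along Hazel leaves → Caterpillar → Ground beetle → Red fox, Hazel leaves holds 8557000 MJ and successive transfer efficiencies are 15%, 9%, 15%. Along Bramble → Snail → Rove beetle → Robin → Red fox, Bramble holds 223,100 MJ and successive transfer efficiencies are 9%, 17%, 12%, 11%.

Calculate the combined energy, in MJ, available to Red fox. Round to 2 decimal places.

17372.98 MJ

Via Hazel leaves: 8557000 × 0.15 × 0.09 × 0.15 = 17327.925 MJ
Via Bramble: 223100 × 0.09 × 0.17 × 0.12 × 0.11 = 45.057276 MJ
Total at Red fox: 17327.925 + 45.057276 = 17372.982276 MJ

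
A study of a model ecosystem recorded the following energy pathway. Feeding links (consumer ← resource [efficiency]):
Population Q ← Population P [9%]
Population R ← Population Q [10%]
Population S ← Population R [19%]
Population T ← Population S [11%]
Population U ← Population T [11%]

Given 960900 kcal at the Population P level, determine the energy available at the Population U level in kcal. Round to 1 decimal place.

19.9 kcal

Population Q: 960900 × 0.09 = 86481 kcal
Population R: 86481 × 0.1 = 8648.1 kcal
Population S: 8648.1 × 0.19 = 1643.139 kcal
Population T: 1643.139 × 0.11 = 180.74529 kcal
Population U: 180.74529 × 0.11 = 19.8819819 kcal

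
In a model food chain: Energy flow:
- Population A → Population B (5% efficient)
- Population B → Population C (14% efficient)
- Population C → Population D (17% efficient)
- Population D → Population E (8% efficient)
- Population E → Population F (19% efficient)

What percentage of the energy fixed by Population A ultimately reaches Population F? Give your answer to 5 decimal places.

Product of link efficiencies: 0.05 × 0.14 × 0.17 × 0.08 × 0.19 = 0.000018088
As a percentage: 0.000018088 × 100 = 0.00181%

0.00181%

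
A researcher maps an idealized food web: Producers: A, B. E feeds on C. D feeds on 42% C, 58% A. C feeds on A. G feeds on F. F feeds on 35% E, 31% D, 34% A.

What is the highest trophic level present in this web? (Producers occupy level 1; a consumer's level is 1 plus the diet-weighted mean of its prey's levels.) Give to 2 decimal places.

4.14

C: 1 + 1 = 2
D: 1 + (0.42×2 + 0.58×1) = 2.42
E: 1 + 2 = 3
F: 1 + (0.35×3 + 0.31×2.42 + 0.34×1) = 3.1402
G: 1 + 3.1402 = 4.1402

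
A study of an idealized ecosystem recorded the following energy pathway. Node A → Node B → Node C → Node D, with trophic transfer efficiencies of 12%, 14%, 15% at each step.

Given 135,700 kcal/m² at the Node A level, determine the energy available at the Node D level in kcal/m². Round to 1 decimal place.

Node B: 135700 × 0.12 = 16284 kcal/m²
Node C: 16284 × 0.14 = 2279.76 kcal/m²
Node D: 2279.76 × 0.15 = 341.964 kcal/m²

342.0 kcal/m²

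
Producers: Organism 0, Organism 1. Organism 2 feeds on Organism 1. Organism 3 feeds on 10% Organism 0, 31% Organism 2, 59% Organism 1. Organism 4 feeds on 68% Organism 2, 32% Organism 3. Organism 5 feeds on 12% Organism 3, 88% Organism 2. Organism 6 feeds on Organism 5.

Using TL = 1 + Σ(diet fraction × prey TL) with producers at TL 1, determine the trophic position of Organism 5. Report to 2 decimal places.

Organism 2: 1 + 1 = 2
Organism 3: 1 + (0.1×1 + 0.31×2 + 0.59×1) = 2.31
Organism 4: 1 + (0.68×2 + 0.32×2.31) = 3.0992
Organism 5: 1 + (0.12×2.31 + 0.88×2) = 3.0372
Organism 6: 1 + 3.0372 = 4.0372

3.04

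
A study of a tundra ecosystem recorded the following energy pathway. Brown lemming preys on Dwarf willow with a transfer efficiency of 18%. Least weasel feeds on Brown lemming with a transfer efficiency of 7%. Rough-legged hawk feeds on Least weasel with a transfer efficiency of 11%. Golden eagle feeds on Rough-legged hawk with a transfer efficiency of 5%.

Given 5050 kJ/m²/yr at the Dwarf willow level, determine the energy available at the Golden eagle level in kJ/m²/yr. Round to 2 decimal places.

Brown lemming: 5050 × 0.18 = 909 kJ/m²/yr
Least weasel: 909 × 0.07 = 63.63 kJ/m²/yr
Rough-legged hawk: 63.63 × 0.11 = 6.9993 kJ/m²/yr
Golden eagle: 6.9993 × 0.05 = 0.349965 kJ/m²/yr

0.35 kJ/m²/yr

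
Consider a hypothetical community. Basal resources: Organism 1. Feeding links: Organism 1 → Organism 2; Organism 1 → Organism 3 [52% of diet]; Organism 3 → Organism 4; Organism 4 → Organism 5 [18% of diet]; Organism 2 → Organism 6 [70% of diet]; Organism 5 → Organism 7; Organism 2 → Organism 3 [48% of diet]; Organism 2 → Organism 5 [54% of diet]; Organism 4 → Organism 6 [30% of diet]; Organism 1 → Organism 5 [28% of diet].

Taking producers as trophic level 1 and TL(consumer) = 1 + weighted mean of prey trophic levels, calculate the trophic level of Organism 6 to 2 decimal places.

Organism 2: 1 + 1 = 2
Organism 3: 1 + (0.48×2 + 0.52×1) = 2.48
Organism 4: 1 + 2.48 = 3.48
Organism 5: 1 + (0.18×3.48 + 0.54×2 + 0.28×1) = 2.9864
Organism 6: 1 + (0.7×2 + 0.3×3.48) = 3.444
Organism 7: 1 + 2.9864 = 3.9864

3.44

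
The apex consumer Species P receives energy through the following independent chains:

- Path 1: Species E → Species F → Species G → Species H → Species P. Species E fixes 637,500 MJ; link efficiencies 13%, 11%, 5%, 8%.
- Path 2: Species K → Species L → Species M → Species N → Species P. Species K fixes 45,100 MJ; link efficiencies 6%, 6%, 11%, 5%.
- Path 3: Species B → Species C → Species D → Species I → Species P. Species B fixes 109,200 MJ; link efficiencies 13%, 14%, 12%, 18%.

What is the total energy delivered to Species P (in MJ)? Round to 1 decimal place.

Path 1: 637500 × 0.13 × 0.11 × 0.05 × 0.08 = 36.465 MJ
Path 2: 45100 × 0.06 × 0.06 × 0.11 × 0.05 = 0.89298 MJ
Path 3: 109200 × 0.13 × 0.14 × 0.12 × 0.18 = 42.928704 MJ
Total at Species P: 36.465 + 0.89298 + 42.928704 = 80.286684 MJ

80.3 MJ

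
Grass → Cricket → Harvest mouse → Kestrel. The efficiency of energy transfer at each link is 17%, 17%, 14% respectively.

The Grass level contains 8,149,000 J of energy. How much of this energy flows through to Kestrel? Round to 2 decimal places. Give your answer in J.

32970.85 J

Cricket: 8149000 × 0.17 = 1385330 J
Harvest mouse: 1385330 × 0.17 = 235506.1 J
Kestrel: 235506.1 × 0.14 = 32970.854 J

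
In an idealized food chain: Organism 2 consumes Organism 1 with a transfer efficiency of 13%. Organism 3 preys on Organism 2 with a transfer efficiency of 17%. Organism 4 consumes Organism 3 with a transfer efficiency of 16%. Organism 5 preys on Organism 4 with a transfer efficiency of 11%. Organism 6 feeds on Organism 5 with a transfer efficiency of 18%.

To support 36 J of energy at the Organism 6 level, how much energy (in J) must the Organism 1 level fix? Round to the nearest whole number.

514192 J

Cumulative transfer efficiency: 0.13 × 0.17 × 0.16 × 0.11 × 0.18 = 0.0000700128
Organism 1 energy = 36 / 0.0000700128 = 514192 J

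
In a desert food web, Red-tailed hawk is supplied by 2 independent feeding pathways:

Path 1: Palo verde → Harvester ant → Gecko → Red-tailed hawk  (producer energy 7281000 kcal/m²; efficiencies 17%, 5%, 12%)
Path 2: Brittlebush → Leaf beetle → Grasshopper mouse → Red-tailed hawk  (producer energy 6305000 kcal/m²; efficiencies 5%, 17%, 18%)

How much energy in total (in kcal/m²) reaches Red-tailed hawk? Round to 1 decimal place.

17073.3 kcal/m²

Path 1: 7281000 × 0.17 × 0.05 × 0.12 = 7426.62 kcal/m²
Path 2: 6305000 × 0.05 × 0.17 × 0.18 = 9646.65 kcal/m²
Total at Red-tailed hawk: 7426.62 + 9646.65 = 17073.27 kcal/m²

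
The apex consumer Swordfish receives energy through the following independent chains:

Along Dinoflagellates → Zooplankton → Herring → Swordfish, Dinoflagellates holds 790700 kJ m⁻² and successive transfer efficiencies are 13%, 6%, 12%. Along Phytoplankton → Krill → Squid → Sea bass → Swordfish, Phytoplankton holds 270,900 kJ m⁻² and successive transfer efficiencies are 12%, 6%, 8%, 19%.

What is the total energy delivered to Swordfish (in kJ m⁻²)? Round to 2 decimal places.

Via Dinoflagellates: 790700 × 0.13 × 0.06 × 0.12 = 740.0952 kJ m⁻²
Via Phytoplankton: 270900 × 0.12 × 0.06 × 0.08 × 0.19 = 29.647296 kJ m⁻²
Total at Swordfish: 740.0952 + 29.647296 = 769.742496 kJ m⁻²

769.74 kJ m⁻²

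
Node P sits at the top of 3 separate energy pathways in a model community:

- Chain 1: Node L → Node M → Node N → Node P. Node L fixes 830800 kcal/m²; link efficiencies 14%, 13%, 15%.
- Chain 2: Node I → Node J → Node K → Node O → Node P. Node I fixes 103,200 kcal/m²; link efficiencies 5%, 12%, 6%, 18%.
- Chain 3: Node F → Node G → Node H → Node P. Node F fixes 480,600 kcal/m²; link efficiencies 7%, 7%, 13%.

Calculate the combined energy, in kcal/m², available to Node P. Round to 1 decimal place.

2580.9 kcal/m²

Chain 1: 830800 × 0.14 × 0.13 × 0.15 = 2268.084 kcal/m²
Chain 2: 103200 × 0.05 × 0.12 × 0.06 × 0.18 = 6.68736 kcal/m²
Chain 3: 480600 × 0.07 × 0.07 × 0.13 = 306.1422 kcal/m²
Total at Node P: 2268.084 + 6.68736 + 306.1422 = 2580.91356 kcal/m²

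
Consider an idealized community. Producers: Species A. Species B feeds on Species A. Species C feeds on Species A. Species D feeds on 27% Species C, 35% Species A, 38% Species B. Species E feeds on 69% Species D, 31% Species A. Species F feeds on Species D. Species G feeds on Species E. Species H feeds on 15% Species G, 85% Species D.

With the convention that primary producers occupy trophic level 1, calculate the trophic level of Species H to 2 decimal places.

3.87

Species B: 1 + 1 = 2
Species C: 1 + 1 = 2
Species D: 1 + (0.27×2 + 0.35×1 + 0.38×2) = 2.65
Species E: 1 + (0.69×2.65 + 0.31×1) = 3.1385
Species F: 1 + 2.65 = 3.65
Species G: 1 + 3.1385 = 4.1385
Species H: 1 + (0.15×4.1385 + 0.85×2.65) = 3.873275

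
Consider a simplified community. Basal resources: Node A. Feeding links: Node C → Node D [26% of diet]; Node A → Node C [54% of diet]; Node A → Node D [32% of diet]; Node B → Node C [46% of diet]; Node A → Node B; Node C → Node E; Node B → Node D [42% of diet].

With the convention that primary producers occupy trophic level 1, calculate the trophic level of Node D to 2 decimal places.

2.80

Node B: 1 + 1 = 2
Node C: 1 + (0.54×1 + 0.46×2) = 2.46
Node D: 1 + (0.42×2 + 0.32×1 + 0.26×2.46) = 2.7996
Node E: 1 + 2.46 = 3.46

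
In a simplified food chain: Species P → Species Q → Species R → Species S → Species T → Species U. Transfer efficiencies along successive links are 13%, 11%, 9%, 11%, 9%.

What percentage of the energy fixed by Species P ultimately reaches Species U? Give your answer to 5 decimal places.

0.00127%

Product of link efficiencies: 0.13 × 0.11 × 0.09 × 0.11 × 0.09 = 0.0000127413
As a percentage: 0.0000127413 × 100 = 0.00127%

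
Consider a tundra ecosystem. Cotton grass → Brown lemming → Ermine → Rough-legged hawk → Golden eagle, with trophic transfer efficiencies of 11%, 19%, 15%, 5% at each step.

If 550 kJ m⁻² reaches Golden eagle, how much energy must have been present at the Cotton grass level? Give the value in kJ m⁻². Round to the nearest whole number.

3508772 kJ m⁻²

Cumulative transfer efficiency: 0.11 × 0.19 × 0.15 × 0.05 = 0.00015675
Cotton grass energy = 550 / 0.00015675 = 3508772 kJ m⁻²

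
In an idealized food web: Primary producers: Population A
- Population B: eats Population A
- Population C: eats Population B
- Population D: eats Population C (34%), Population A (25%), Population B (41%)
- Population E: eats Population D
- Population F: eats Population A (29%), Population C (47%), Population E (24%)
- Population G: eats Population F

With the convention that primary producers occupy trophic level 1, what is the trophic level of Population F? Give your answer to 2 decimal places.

3.68

Population B: 1 + 1 = 2
Population C: 1 + 2 = 3
Population D: 1 + (0.34×3 + 0.25×1 + 0.41×2) = 3.09
Population E: 1 + 3.09 = 4.09
Population F: 1 + (0.29×1 + 0.47×3 + 0.24×4.09) = 3.6816
Population G: 1 + 3.6816 = 4.6816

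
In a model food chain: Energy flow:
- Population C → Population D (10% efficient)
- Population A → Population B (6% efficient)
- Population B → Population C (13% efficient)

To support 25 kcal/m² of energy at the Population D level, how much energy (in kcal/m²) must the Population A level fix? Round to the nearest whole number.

Cumulative transfer efficiency: 0.06 × 0.13 × 0.1 = 0.00078
Population A energy = 25 / 0.00078 = 32051 kcal/m²

32051 kcal/m²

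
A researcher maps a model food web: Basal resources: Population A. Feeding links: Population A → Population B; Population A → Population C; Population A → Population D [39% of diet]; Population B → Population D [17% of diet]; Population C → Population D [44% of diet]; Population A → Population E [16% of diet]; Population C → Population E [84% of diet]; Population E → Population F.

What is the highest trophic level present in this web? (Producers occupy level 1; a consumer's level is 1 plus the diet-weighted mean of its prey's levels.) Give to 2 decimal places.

3.84

Population B: 1 + 1 = 2
Population C: 1 + 1 = 2
Population D: 1 + (0.39×1 + 0.17×2 + 0.44×2) = 2.61
Population E: 1 + (0.16×1 + 0.84×2) = 2.84
Population F: 1 + 2.84 = 3.84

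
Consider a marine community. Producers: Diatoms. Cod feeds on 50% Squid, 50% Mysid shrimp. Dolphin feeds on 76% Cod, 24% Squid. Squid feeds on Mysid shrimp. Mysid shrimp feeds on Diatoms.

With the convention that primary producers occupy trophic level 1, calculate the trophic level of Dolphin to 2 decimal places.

4.38

Mysid shrimp: 1 + 1 = 2
Squid: 1 + 2 = 3
Cod: 1 + (0.5×3 + 0.5×2) = 3.5
Dolphin: 1 + (0.76×3.5 + 0.24×3) = 4.38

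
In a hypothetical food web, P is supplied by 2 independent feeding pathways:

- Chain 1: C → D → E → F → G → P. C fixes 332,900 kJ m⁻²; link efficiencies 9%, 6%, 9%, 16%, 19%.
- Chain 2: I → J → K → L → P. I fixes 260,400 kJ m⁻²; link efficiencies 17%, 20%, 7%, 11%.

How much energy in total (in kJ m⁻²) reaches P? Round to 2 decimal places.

73.09 kJ m⁻²

Chain 1: 332900 × 0.09 × 0.06 × 0.09 × 0.16 × 0.19 = 4.91839776 kJ m⁻²
Chain 2: 260400 × 0.17 × 0.2 × 0.07 × 0.11 = 68.17272 kJ m⁻²
Total at P: 4.91839776 + 68.17272 = 73.09111776 kJ m⁻²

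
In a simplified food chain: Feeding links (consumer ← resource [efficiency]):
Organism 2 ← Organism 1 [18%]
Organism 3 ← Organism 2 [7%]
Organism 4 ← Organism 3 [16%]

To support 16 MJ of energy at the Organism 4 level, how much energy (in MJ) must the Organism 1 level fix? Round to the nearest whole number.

Cumulative transfer efficiency: 0.18 × 0.07 × 0.16 = 0.002016
Organism 1 energy = 16 / 0.002016 = 7937 MJ

7937 MJ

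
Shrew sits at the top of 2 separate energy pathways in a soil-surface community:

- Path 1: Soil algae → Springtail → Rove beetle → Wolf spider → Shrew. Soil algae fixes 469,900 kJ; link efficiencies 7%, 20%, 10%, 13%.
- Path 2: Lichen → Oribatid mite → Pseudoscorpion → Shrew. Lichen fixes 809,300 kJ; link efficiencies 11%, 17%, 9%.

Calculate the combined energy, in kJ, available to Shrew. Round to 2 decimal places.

Path 1: 469900 × 0.07 × 0.2 × 0.1 × 0.13 = 85.5218 kJ
Path 2: 809300 × 0.11 × 0.17 × 0.09 = 1362.0519 kJ
Total at Shrew: 85.5218 + 1362.0519 = 1447.5737 kJ

1447.57 kJ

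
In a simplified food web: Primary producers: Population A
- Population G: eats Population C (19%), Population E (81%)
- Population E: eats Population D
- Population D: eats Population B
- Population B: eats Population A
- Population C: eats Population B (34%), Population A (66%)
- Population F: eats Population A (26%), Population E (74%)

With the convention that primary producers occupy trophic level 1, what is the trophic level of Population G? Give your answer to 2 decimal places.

Population B: 1 + 1 = 2
Population C: 1 + (0.34×2 + 0.66×1) = 2.34
Population D: 1 + 2 = 3
Population E: 1 + 3 = 4
Population F: 1 + (0.26×1 + 0.74×4) = 4.22
Population G: 1 + (0.19×2.34 + 0.81×4) = 4.6846

4.68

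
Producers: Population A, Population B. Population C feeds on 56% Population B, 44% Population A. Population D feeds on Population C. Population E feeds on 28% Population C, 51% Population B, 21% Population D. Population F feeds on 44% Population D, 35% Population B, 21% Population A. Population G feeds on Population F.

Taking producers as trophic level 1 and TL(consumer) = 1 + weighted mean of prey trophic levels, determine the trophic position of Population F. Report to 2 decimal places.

2.88

Population C: 1 + (0.56×1 + 0.44×1) = 2
Population D: 1 + 2 = 3
Population E: 1 + (0.28×2 + 0.51×1 + 0.21×3) = 2.7
Population F: 1 + (0.44×3 + 0.35×1 + 0.21×1) = 2.88
Population G: 1 + 2.88 = 3.88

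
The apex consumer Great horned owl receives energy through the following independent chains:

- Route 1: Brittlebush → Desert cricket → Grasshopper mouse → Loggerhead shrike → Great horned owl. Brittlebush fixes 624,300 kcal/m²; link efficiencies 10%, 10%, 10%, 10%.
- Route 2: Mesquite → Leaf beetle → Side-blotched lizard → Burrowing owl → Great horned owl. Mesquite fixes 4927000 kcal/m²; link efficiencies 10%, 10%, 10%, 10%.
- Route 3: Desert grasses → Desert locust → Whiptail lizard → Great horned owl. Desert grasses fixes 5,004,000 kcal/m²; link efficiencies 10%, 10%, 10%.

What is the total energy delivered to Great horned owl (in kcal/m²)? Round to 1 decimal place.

5559.1 kcal/m²

Route 1: 624300 × 0.1 × 0.1 × 0.1 × 0.1 = 62.43 kcal/m²
Route 2: 4927000 × 0.1 × 0.1 × 0.1 × 0.1 = 492.7 kcal/m²
Route 3: 5004000 × 0.1 × 0.1 × 0.1 = 5004 kcal/m²
Total at Great horned owl: 62.43 + 492.7 + 5004 = 5559.13 kcal/m²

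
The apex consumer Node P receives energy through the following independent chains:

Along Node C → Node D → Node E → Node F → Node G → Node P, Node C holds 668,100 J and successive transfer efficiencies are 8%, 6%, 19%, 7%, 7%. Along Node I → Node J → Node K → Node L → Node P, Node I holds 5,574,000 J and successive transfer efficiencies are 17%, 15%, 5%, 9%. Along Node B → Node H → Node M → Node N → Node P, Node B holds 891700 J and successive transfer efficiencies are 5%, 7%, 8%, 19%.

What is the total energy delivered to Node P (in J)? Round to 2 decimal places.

Via Node C: 668100 × 0.08 × 0.06 × 0.19 × 0.07 × 0.07 = 2.98560528 J
Via Node I: 5574000 × 0.17 × 0.15 × 0.05 × 0.09 = 639.6165 J
Via Node B: 891700 × 0.05 × 0.07 × 0.08 × 0.19 = 47.43844 J
Total at Node P: 2.98560528 + 639.6165 + 47.43844 = 690.04054528 J

690.04 J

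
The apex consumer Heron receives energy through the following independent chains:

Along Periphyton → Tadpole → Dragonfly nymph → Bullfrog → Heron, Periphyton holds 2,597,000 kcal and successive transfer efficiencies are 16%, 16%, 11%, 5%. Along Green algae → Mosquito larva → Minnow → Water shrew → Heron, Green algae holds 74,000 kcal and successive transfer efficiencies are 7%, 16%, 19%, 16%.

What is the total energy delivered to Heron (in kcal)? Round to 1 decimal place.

390.9 kcal

Via Periphyton: 2597000 × 0.16 × 0.16 × 0.11 × 0.05 = 365.6576 kcal
Via Green algae: 74000 × 0.07 × 0.16 × 0.19 × 0.16 = 25.19552 kcal
Total at Heron: 365.6576 + 25.19552 = 390.85312 kcal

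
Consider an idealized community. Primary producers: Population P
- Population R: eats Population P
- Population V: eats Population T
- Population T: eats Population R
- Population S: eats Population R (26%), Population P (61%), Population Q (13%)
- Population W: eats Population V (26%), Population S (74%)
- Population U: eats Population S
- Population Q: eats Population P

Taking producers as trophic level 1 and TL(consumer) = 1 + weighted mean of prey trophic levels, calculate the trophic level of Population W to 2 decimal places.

Population Q: 1 + 1 = 2
Population R: 1 + 1 = 2
Population S: 1 + (0.26×2 + 0.61×1 + 0.13×2) = 2.39
Population T: 1 + 2 = 3
Population U: 1 + 2.39 = 3.39
Population V: 1 + 3 = 4
Population W: 1 + (0.26×4 + 0.74×2.39) = 3.8086

3.81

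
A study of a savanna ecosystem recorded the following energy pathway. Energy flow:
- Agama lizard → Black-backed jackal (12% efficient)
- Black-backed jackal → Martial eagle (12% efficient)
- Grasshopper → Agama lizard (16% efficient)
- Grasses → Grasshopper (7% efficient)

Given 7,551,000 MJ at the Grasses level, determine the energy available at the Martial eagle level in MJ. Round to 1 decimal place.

1217.8 MJ

Grasshopper: 7551000 × 0.07 = 528570 MJ
Agama lizard: 528570 × 0.16 = 84571.2 MJ
Black-backed jackal: 84571.2 × 0.12 = 10148.544 MJ
Martial eagle: 10148.544 × 0.12 = 1217.82528 MJ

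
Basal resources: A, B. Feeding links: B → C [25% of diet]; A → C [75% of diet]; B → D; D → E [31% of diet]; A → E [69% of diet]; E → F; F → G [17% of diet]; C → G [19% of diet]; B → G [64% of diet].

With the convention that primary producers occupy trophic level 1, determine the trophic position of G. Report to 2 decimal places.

2.58

C: 1 + (0.25×1 + 0.75×1) = 2
D: 1 + 1 = 2
E: 1 + (0.31×2 + 0.69×1) = 2.31
F: 1 + 2.31 = 3.31
G: 1 + (0.17×3.31 + 0.19×2 + 0.64×1) = 2.5827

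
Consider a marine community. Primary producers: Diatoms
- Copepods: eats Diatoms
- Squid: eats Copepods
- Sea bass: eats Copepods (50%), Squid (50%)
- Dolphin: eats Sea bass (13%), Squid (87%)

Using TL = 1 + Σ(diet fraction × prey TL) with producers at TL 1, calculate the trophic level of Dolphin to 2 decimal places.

4.07

Copepods: 1 + 1 = 2
Squid: 1 + 2 = 3
Sea bass: 1 + (0.5×2 + 0.5×3) = 3.5
Dolphin: 1 + (0.13×3.5 + 0.87×3) = 4.065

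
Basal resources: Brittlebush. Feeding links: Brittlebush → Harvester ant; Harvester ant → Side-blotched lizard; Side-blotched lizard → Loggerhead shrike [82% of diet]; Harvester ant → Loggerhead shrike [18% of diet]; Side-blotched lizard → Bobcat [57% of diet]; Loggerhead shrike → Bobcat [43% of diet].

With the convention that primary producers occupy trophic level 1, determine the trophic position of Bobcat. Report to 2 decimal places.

Harvester ant: 1 + 1 = 2
Side-blotched lizard: 1 + 2 = 3
Loggerhead shrike: 1 + (0.82×3 + 0.18×2) = 3.82
Bobcat: 1 + (0.57×3 + 0.43×3.82) = 4.3526

4.35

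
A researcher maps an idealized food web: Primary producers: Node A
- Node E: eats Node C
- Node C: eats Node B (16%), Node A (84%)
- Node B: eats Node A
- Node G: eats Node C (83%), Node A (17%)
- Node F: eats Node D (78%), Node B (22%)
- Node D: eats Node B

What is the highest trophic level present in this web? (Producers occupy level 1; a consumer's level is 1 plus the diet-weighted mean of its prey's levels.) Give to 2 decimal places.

Node B: 1 + 1 = 2
Node C: 1 + (0.16×2 + 0.84×1) = 2.16
Node D: 1 + 2 = 3
Node E: 1 + 2.16 = 3.16
Node F: 1 + (0.78×3 + 0.22×2) = 3.78
Node G: 1 + (0.83×2.16 + 0.17×1) = 2.9628

3.78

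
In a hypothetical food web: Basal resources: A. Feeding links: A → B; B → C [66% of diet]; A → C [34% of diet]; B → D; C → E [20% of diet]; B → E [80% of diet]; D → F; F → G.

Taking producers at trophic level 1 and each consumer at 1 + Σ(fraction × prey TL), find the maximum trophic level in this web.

5

B: 1 + 1 = 2
C: 1 + (0.66×2 + 0.34×1) = 2.66
D: 1 + 2 = 3
E: 1 + (0.2×2.66 + 0.8×2) = 3.132
F: 1 + 3 = 4
G: 1 + 4 = 5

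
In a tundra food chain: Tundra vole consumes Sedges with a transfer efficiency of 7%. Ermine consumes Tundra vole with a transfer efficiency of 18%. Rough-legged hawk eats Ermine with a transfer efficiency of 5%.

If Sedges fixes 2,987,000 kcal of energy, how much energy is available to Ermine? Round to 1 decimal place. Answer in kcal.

37636.2 kcal

Tundra vole: 2987000 × 0.07 = 209090 kcal
Ermine: 209090 × 0.18 = 37636.2 kcal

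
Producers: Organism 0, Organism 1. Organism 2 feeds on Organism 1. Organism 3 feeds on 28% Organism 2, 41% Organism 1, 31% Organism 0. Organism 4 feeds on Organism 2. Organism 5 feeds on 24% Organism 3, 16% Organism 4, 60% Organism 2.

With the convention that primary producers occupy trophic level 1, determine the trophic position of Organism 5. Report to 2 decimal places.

3.23

Organism 2: 1 + 1 = 2
Organism 3: 1 + (0.28×2 + 0.41×1 + 0.31×1) = 2.28
Organism 4: 1 + 2 = 3
Organism 5: 1 + (0.24×2.28 + 0.16×3 + 0.6×2) = 3.2272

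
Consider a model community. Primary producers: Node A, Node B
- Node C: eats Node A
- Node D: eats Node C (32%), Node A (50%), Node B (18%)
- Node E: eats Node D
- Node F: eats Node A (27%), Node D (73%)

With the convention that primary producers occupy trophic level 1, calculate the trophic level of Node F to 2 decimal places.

2.96

Node C: 1 + 1 = 2
Node D: 1 + (0.32×2 + 0.5×1 + 0.18×1) = 2.32
Node E: 1 + 2.32 = 3.32
Node F: 1 + (0.27×1 + 0.73×2.32) = 2.9636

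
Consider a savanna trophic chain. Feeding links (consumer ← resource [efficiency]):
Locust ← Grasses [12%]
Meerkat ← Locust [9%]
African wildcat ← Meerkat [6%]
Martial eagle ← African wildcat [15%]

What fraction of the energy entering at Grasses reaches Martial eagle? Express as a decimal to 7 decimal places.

0.0000972

Product of link efficiencies: 0.12 × 0.09 × 0.06 × 0.15 = 0.0000972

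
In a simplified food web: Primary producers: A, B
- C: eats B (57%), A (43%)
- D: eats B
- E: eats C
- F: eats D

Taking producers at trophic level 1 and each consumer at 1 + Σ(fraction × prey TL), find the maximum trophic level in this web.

C: 1 + (0.57×1 + 0.43×1) = 2
D: 1 + 1 = 2
E: 1 + 2 = 3
F: 1 + 2 = 3

3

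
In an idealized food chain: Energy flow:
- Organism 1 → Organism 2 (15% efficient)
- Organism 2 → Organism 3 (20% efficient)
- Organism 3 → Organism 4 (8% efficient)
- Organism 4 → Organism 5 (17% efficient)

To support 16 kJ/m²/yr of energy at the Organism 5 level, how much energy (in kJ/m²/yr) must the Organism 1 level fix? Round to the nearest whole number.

Cumulative transfer efficiency: 0.15 × 0.2 × 0.08 × 0.17 = 0.000408
Organism 1 energy = 16 / 0.000408 = 39216 kJ/m²/yr

39216 kJ/m²/yr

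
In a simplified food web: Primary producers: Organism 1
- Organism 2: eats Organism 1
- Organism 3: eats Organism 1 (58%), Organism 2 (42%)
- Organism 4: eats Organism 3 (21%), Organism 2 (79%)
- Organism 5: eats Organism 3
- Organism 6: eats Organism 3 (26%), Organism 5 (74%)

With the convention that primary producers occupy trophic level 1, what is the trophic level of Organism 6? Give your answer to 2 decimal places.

Organism 2: 1 + 1 = 2
Organism 3: 1 + (0.58×1 + 0.42×2) = 2.42
Organism 4: 1 + (0.21×2.42 + 0.79×2) = 3.0882
Organism 5: 1 + 2.42 = 3.42
Organism 6: 1 + (0.26×2.42 + 0.74×3.42) = 4.16

4.16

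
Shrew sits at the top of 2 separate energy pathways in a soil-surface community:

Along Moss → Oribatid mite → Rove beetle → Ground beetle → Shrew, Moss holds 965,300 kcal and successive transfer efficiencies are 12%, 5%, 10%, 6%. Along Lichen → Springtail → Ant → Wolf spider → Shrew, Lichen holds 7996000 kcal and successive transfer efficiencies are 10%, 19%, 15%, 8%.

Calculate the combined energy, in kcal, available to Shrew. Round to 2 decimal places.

1857.84 kcal

Via Moss: 965300 × 0.12 × 0.05 × 0.1 × 0.06 = 34.7508 kcal
Via Lichen: 7996000 × 0.1 × 0.19 × 0.15 × 0.08 = 1823.088 kcal
Total at Shrew: 34.7508 + 1823.088 = 1857.8388 kcal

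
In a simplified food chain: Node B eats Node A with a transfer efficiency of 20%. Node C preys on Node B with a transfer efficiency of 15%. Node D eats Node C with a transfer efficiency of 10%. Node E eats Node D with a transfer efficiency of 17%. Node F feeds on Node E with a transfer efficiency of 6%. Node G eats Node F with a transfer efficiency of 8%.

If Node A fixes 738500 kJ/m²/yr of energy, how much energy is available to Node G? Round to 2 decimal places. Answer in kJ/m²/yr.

1.81 kJ/m²/yr

Node B: 738500 × 0.2 = 147700 kJ/m²/yr
Node C: 147700 × 0.15 = 22155 kJ/m²/yr
Node D: 22155 × 0.1 = 2215.5 kJ/m²/yr
Node E: 2215.5 × 0.17 = 376.635 kJ/m²/yr
Node F: 376.635 × 0.06 = 22.5981 kJ/m²/yr
Node G: 22.5981 × 0.08 = 1.807848 kJ/m²/yr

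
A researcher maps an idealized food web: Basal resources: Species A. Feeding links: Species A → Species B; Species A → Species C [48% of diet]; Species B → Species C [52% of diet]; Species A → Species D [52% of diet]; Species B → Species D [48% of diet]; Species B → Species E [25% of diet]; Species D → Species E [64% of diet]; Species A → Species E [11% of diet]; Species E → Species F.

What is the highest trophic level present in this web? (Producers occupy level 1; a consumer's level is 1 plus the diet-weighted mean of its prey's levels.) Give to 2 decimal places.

Species B: 1 + 1 = 2
Species C: 1 + (0.48×1 + 0.52×2) = 2.52
Species D: 1 + (0.52×1 + 0.48×2) = 2.48
Species E: 1 + (0.25×2 + 0.64×2.48 + 0.11×1) = 3.1972
Species F: 1 + 3.1972 = 4.1972

4.20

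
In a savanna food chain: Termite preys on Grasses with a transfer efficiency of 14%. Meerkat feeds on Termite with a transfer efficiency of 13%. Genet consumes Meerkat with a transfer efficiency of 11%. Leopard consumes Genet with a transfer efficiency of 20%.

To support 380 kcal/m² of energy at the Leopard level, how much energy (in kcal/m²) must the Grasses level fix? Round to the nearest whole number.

Cumulative transfer efficiency: 0.14 × 0.13 × 0.11 × 0.2 = 0.0004004
Grasses energy = 380 / 0.0004004 = 949051 kcal/m²

949051 kcal/m²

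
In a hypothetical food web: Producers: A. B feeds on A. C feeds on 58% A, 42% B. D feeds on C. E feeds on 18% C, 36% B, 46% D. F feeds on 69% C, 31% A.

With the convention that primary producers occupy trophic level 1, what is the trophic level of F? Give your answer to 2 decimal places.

B: 1 + 1 = 2
C: 1 + (0.58×1 + 0.42×2) = 2.42
D: 1 + 2.42 = 3.42
E: 1 + (0.18×2.42 + 0.36×2 + 0.46×3.42) = 3.7288
F: 1 + (0.69×2.42 + 0.31×1) = 2.9798

2.98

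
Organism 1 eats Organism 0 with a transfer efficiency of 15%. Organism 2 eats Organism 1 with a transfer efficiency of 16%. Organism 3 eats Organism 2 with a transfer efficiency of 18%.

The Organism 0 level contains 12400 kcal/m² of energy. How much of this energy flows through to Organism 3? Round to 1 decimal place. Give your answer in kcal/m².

Organism 1: 12400 × 0.15 = 1860 kcal/m²
Organism 2: 1860 × 0.16 = 297.6 kcal/m²
Organism 3: 297.6 × 0.18 = 53.568 kcal/m²

53.6 kcal/m²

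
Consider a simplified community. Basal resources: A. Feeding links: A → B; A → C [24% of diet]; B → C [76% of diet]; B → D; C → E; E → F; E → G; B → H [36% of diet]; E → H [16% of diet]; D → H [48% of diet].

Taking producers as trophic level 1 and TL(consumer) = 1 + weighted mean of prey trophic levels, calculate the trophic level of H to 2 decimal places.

B: 1 + 1 = 2
C: 1 + (0.24×1 + 0.76×2) = 2.76
D: 1 + 2 = 3
E: 1 + 2.76 = 3.76
F: 1 + 3.76 = 4.76
G: 1 + 3.76 = 4.76
H: 1 + (0.36×2 + 0.16×3.76 + 0.48×3) = 3.7616

3.76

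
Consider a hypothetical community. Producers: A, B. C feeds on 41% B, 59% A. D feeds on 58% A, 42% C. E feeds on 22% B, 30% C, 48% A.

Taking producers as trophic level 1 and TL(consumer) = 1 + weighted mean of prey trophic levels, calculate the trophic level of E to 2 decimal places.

C: 1 + (0.41×1 + 0.59×1) = 2
D: 1 + (0.58×1 + 0.42×2) = 2.42
E: 1 + (0.22×1 + 0.3×2 + 0.48×1) = 2.3

2.30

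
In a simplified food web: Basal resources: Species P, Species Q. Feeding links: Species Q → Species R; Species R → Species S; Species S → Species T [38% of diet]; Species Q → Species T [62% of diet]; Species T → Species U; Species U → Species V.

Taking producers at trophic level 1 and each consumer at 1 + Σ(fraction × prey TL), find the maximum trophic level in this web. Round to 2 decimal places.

Species R: 1 + 1 = 2
Species S: 1 + 2 = 3
Species T: 1 + (0.38×3 + 0.62×1) = 2.76
Species U: 1 + 2.76 = 3.76
Species V: 1 + 3.76 = 4.76

4.76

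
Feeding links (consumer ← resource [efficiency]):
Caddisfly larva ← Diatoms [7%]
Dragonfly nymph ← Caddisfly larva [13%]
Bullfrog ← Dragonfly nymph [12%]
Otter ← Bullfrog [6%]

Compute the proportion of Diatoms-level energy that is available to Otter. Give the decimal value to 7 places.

Product of link efficiencies: 0.07 × 0.13 × 0.12 × 0.06 = 0.00006552

0.0000655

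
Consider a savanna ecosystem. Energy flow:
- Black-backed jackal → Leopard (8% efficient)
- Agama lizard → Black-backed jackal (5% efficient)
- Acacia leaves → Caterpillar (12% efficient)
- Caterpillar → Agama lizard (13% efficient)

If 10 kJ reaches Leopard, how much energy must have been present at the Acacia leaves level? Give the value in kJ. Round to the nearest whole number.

Cumulative transfer efficiency: 0.12 × 0.13 × 0.05 × 0.08 = 0.0000624
Acacia leaves energy = 10 / 0.0000624 = 160256 kJ

160256 kJ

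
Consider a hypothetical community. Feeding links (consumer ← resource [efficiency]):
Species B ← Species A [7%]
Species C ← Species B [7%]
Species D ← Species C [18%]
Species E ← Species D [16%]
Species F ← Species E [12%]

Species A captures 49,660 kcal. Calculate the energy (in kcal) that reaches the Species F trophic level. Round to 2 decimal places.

0.84 kcal

Species B: 49660 × 0.07 = 3476.2 kcal
Species C: 3476.2 × 0.07 = 243.334 kcal
Species D: 243.334 × 0.18 = 43.80012 kcal
Species E: 43.80012 × 0.16 = 7.0080192 kcal
Species F: 7.0080192 × 0.12 = 0.840962304 kcal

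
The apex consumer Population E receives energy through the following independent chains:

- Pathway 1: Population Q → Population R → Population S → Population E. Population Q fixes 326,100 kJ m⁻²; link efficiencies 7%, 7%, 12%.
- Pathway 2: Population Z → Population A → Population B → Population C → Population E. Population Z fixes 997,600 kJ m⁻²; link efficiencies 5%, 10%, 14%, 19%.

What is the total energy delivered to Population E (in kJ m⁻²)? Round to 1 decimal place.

Pathway 1: 326100 × 0.07 × 0.07 × 0.12 = 191.7468 kJ m⁻²
Pathway 2: 997600 × 0.05 × 0.1 × 0.14 × 0.19 = 132.6808 kJ m⁻²
Total at Population E: 191.7468 + 132.6808 = 324.4276 kJ m⁻²

324.4 kJ m⁻²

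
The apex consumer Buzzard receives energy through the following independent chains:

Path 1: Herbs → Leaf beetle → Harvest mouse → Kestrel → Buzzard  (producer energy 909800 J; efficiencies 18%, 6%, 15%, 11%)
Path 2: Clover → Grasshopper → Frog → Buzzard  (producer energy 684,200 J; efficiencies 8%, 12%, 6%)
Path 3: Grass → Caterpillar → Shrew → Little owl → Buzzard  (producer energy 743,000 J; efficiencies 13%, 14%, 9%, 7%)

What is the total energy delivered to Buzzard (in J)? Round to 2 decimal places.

Path 1: 909800 × 0.18 × 0.06 × 0.15 × 0.11 = 162.12636 J
Path 2: 684200 × 0.08 × 0.12 × 0.06 = 394.0992 J
Path 3: 743000 × 0.13 × 0.14 × 0.09 × 0.07 = 85.19238 J
Total at Buzzard: 162.12636 + 394.0992 + 85.19238 = 641.41794 J

641.42 J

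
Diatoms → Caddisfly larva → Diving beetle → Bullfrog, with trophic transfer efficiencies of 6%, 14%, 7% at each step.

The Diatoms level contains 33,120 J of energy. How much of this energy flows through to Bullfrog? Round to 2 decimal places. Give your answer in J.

19.47 J

Caddisfly larva: 33120 × 0.06 = 1987.2 J
Diving beetle: 1987.2 × 0.14 = 278.208 J
Bullfrog: 278.208 × 0.07 = 19.47456 J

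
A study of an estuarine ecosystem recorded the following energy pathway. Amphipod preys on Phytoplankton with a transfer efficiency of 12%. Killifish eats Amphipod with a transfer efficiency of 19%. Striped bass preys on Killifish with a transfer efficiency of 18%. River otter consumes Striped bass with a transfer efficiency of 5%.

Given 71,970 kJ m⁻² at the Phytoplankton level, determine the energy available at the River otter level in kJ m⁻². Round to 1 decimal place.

14.8 kJ m⁻²

Amphipod: 71970 × 0.12 = 8636.4 kJ m⁻²
Killifish: 8636.4 × 0.19 = 1640.916 kJ m⁻²
Striped bass: 1640.916 × 0.18 = 295.36488 kJ m⁻²
River otter: 295.36488 × 0.05 = 14.768244 kJ m⁻²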